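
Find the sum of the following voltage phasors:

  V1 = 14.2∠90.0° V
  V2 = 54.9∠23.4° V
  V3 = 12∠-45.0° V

Step 1 — Convert each phasor to rectangular form:
  V1 = 14.2·(cos(90.0°) + j·sin(90.0°)) = 0 + j14.2 V
  V2 = 54.9·(cos(23.4°) + j·sin(23.4°)) = 50.38 + j21.8 V
  V3 = 12·(cos(-45.0°) + j·sin(-45.0°)) = 8.485 - j8.485 V
Step 2 — Sum components: V_total = 58.87 + j27.52 V.
Step 3 — Convert to polar: |V_total| = 64.98 V, ∠V_total = 25.1°.

V_total = 64.98∠25.1° V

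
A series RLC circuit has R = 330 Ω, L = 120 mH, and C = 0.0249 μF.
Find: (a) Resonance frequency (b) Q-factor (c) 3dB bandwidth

Step 1 — Resonance condition Im(Z)=0 gives ω₀ = 1/√(LC).
Step 2 — ω₀ = 1/√(0.12·2.49e-08) = 1.829e+04 rad/s.
Step 3 — f₀ = ω₀/(2π) = 2912 Hz.
Step 4 — Series Q: Q = ω₀L/R = 1.829e+04·0.12/330 = 6.652.
Step 5 — 3dB bandwidth: Δω = ω₀/Q = 2750 rad/s; BW = Δω/(2π) = 437.7 Hz.

(a) f₀ = 2912 Hz  (b) Q = 6.652  (c) BW = 437.7 Hz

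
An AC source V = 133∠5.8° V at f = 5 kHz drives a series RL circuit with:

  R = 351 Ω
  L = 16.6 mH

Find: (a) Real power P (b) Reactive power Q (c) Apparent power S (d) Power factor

Step 1 — Angular frequency: ω = 2π·f = 2π·5000 = 3.142e+04 rad/s.
Step 2 — Component impedances:
  R: Z = R = 351 Ω
  L: Z = jωL = j·3.142e+04·0.0166 = 0 + j521.5 Ω
Step 3 — Series combination: Z_total = R + L = 351 + j521.5 Ω = 628.6∠56.1° Ω.
Step 4 — Source phasor: V = 133∠5.8° V = 132.3 + j13.44 V.
Step 5 — Current: I = V / Z = 0.1353 - j0.1627 A = 0.2116∠-50.3° A.
Step 6 — Complex power: S = V·I* = 15.71 + j23.34 VA.
Step 7 — Real power: P = Re(S) = 15.71 W.
Step 8 — Reactive power: Q = Im(S) = 23.34 VAR.
Step 9 — Apparent power: |S| = 28.14 VA.
Step 10 — Power factor: PF = P/|S| = 0.5584 (lagging).

(a) P = 15.71 W  (b) Q = 23.34 VAR  (c) S = 28.14 VA  (d) PF = 0.5584 (lagging)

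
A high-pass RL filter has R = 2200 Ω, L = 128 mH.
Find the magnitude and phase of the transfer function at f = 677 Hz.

Step 1 — Angular frequency: ω = 2π·677 = 4254 rad/s.
Step 2 — Transfer function: H(jω) = jωL/(R + jωL).
Step 3 — Numerator jωL = j·544.5; denominator R + jωL = 2200 + j544.5.
Step 4 — H = 0.05772 + j0.2332.
Step 5 — Magnitude: |H| = 0.2402 (-12.4 dB); phase: φ = 76.1°.

|H| = 0.2402 (-12.4 dB), φ = 76.1°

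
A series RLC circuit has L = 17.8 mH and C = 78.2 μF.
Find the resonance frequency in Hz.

Step 1 — Resonance condition Im(Z)=0 gives ω₀ = 1/√(LC).
Step 2 — ω₀ = 1/√(0.0178·7.82e-05) = 847.6 rad/s.
Step 3 — f₀ = ω₀/(2π) = 134.9 Hz.

f₀ = 134.9 Hz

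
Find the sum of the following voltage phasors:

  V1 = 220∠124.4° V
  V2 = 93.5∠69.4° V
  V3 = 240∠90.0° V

Step 1 — Convert each phasor to rectangular form:
  V1 = 220·(cos(124.4°) + j·sin(124.4°)) = -124.3 + j181.5 V
  V2 = 93.5·(cos(69.4°) + j·sin(69.4°)) = 32.9 + j87.52 V
  V3 = 240·(cos(90.0°) + j·sin(90.0°)) = 0 + j240 V
Step 2 — Sum components: V_total = -91.4 + j509 V.
Step 3 — Convert to polar: |V_total| = 517.2 V, ∠V_total = 100.2°.

V_total = 517.2∠100.2° V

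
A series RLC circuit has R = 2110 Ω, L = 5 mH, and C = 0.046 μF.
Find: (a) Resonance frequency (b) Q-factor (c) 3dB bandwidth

Step 1 — Resonance: ω₀ = 1/√(LC) = 1/√(0.005·4.6e-08) = 6.594e+04 rad/s.
Step 2 — f₀ = ω₀/(2π) = 1.049e+04 Hz.
Step 3 — Series Q: Q = ω₀L/R = 6.594e+04·0.005/2110 = 0.1563.
Step 4 — Bandwidth: Δω = ω₀/Q = 4.22e+05 rad/s; BW = Δω/(2π) = 6.716e+04 Hz.

(a) f₀ = 1.049e+04 Hz  (b) Q = 0.1563  (c) BW = 6.716e+04 Hz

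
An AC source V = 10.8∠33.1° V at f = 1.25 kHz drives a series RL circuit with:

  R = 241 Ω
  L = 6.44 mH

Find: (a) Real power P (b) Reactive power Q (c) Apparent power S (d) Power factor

Step 1 — Angular frequency: ω = 2π·f = 2π·1250 = 7854 rad/s.
Step 2 — Component impedances:
  R: Z = R = 241 Ω
  L: Z = jωL = j·7854·0.00644 = 0 + j50.58 Ω
Step 3 — Series combination: Z_total = R + L = 241 + j50.58 Ω = 246.3∠11.9° Ω.
Step 4 — Source phasor: V = 10.8∠33.1° V = 9.047 + j5.898 V.
Step 5 — Current: I = V / Z = 0.04088 + j0.01589 A = 0.04386∠21.2° A.
Step 6 — Complex power: S = V·I* = 0.4636 + j0.09729 VA.
Step 7 — Real power: P = Re(S) = 0.4636 W.
Step 8 — Reactive power: Q = Im(S) = 0.09729 VAR.
Step 9 — Apparent power: |S| = 0.4737 VA.
Step 10 — Power factor: PF = P/|S| = 0.9787 (lagging).

(a) P = 0.4636 W  (b) Q = 0.09729 VAR  (c) S = 0.4737 VA  (d) PF = 0.9787 (lagging)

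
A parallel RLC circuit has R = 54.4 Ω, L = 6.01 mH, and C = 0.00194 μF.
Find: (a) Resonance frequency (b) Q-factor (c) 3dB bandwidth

Step 1 — Resonance: ω₀ = 1/√(LC) = 1/√(0.00601·1.94e-09) = 2.929e+05 rad/s.
Step 2 — f₀ = ω₀/(2π) = 4.661e+04 Hz.
Step 3 — Parallel Q: Q = R/(ω₀L) = 54.4/(2.929e+05·0.00601) = 0.03091.
Step 4 — Bandwidth: Δω = ω₀/Q = 9.475e+06 rad/s; BW = Δω/(2π) = 1.508e+06 Hz.

(a) f₀ = 4.661e+04 Hz  (b) Q = 0.03091  (c) BW = 1.508e+06 Hz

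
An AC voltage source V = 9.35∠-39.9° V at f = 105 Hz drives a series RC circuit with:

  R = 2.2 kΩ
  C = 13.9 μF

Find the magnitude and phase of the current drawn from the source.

Step 1 — Angular frequency: ω = 2π·f = 2π·105 = 659.7 rad/s.
Step 2 — Component impedances:
  R: Z = R = 2200 Ω
  C: Z = 1/(jωC) = -j/(ω·C) = 0 - j109 Ω
Step 3 — Series combination: Z_total = R + C = 2200 - j109 Ω = 2203∠-2.8° Ω.
Step 4 — Source phasor: V = 9.35∠-39.9° V = 7.173 - j5.998 V.
Step 5 — Ohm's law: I = V / Z_total = (7.173 - j5.998) / (2200 - j109) = 0.003387 - j0.002558 A.
Step 6 — Convert to polar: |I| = 0.004245 A, ∠I = -37.1°.

I = 0.004245∠-37.1° A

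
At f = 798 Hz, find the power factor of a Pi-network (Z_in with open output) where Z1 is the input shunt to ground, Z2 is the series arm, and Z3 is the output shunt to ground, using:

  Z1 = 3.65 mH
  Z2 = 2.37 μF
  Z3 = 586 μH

Step 1 — Angular frequency: ω = 2π·f = 2π·798 = 5014 rad/s.
Step 2 — Component impedances:
  Z1: Z = jωL = j·5014·0.00365 = 0 + j18.3 Ω
  Z2: Z = 1/(jωC) = -j/(ω·C) = 0 - j84.15 Ω
  Z3: Z = jωL = j·5014·0.000586 = 0 + j2.938 Ω
Step 3 — With open output, the series arm Z2 and the output shunt Z3 appear in series to ground: Z2 + Z3 = 0 - j81.21 Ω.
Step 4 — Parallel with input shunt Z1: Z_in = Z1 || (Z2 + Z3) = 0 + j23.62 Ω = 23.62∠90.0° Ω.
Step 5 — Power factor: PF = cos(φ) = Re(Z)/|Z| = -0/23.62 = -0.
Step 6 — Type: Im(Z) = 23.62 ⇒ lagging (phase φ = 90.0°).

PF = -0 (lagging, φ = 90.0°)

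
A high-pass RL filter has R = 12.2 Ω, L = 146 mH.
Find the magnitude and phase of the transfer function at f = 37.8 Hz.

Step 1 — Angular frequency: ω = 2π·37.8 = 237.5 rad/s.
Step 2 — Transfer function: H(jω) = jωL/(R + jωL).
Step 3 — Numerator jωL = j·34.68; denominator R + jωL = 12.2 + j34.68.
Step 4 — H = 0.8898 + j0.3131.
Step 5 — Magnitude: |H| = 0.9433 (-0.5 dB); phase: φ = 19.4°.

|H| = 0.9433 (-0.5 dB), φ = 19.4°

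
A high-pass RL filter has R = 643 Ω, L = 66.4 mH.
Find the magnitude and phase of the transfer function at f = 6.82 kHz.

Step 1 — Angular frequency: ω = 2π·6820 = 4.285e+04 rad/s.
Step 2 — Transfer function: H(jω) = jωL/(R + jωL).
Step 3 — Numerator jωL = j·2845; denominator R + jωL = 643 + j2845.
Step 4 — H = 0.9514 + j0.215.
Step 5 — Magnitude: |H| = 0.9754 (-0.2 dB); phase: φ = 12.7°.

|H| = 0.9754 (-0.2 dB), φ = 12.7°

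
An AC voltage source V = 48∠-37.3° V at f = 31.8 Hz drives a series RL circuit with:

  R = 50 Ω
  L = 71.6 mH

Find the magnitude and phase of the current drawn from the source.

Step 1 — Angular frequency: ω = 2π·f = 2π·31.8 = 199.8 rad/s.
Step 2 — Component impedances:
  R: Z = R = 50 Ω
  L: Z = jωL = j·199.8·0.0716 = 0 + j14.31 Ω
Step 3 — Series combination: Z_total = R + L = 50 + j14.31 Ω = 52.01∠16.0° Ω.
Step 4 — Source phasor: V = 48∠-37.3° V = 38.18 - j29.09 V.
Step 5 — Ohm's law: I = V / Z_total = (38.18 - j29.09) / (50 + j14.31) = 0.552 - j0.7397 A.
Step 6 — Convert to polar: |I| = 0.923 A, ∠I = -53.3°.

I = 0.923∠-53.3° A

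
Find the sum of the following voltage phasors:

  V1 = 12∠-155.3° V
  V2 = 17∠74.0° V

Step 1 — Convert each phasor to rectangular form:
  V1 = 12·(cos(-155.3°) + j·sin(-155.3°)) = -10.9 - j5.014 V
  V2 = 17·(cos(74.0°) + j·sin(74.0°)) = 4.686 + j16.34 V
Step 2 — Sum components: V_total = -6.216 + j11.33 V.
Step 3 — Convert to polar: |V_total| = 12.92 V, ∠V_total = 118.8°.

V_total = 12.92∠118.8° V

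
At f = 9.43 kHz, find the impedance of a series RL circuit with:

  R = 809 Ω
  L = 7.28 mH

Step 1 — Angular frequency: ω = 2π·f = 2π·9430 = 5.925e+04 rad/s.
Step 2 — Component impedances:
  R: Z = R = 809 Ω
  L: Z = jωL = j·5.925e+04·0.00728 = 0 + j431.3 Ω
Step 3 — Series combination: Z_total = R + L = 809 + j431.3 Ω = 916.8∠28.1° Ω.

Z = 809 + j431.3 Ω = 916.8∠28.1° Ω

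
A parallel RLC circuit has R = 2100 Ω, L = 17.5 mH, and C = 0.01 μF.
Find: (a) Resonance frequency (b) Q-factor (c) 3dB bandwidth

Step 1 — Resonance: ω₀ = 1/√(LC) = 1/√(0.0175·1e-08) = 7.559e+04 rad/s.
Step 2 — f₀ = ω₀/(2π) = 1.203e+04 Hz.
Step 3 — Parallel Q: Q = R/(ω₀L) = 2100/(7.559e+04·0.0175) = 1.587.
Step 4 — Bandwidth: Δω = ω₀/Q = 4.762e+04 rad/s; BW = Δω/(2π) = 7579 Hz.

(a) f₀ = 1.203e+04 Hz  (b) Q = 1.587  (c) BW = 7579 Hz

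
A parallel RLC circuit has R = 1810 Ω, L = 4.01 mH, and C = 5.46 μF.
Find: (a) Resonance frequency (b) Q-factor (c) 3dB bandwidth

Step 1 — Resonance: ω₀ = 1/√(LC) = 1/√(0.00401·5.46e-06) = 6758 rad/s.
Step 2 — f₀ = ω₀/(2π) = 1076 Hz.
Step 3 — Parallel Q: Q = R/(ω₀L) = 1810/(6758·0.00401) = 66.79.
Step 4 — Bandwidth: Δω = ω₀/Q = 101.2 rad/s; BW = Δω/(2π) = 16.1 Hz.

(a) f₀ = 1076 Hz  (b) Q = 66.79  (c) BW = 16.1 Hz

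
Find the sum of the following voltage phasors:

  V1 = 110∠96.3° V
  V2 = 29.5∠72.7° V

Step 1 — Convert each phasor to rectangular form:
  V1 = 110·(cos(96.3°) + j·sin(96.3°)) = -12.07 + j109.3 V
  V2 = 29.5·(cos(72.7°) + j·sin(72.7°)) = 8.773 + j28.17 V
Step 2 — Sum components: V_total = -3.298 + j137.5 V.
Step 3 — Convert to polar: |V_total| = 137.5 V, ∠V_total = 91.4°.

V_total = 137.5∠91.4° V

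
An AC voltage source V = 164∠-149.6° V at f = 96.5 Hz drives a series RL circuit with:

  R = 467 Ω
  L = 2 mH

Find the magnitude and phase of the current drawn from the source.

Step 1 — Angular frequency: ω = 2π·f = 2π·96.5 = 606.3 rad/s.
Step 2 — Component impedances:
  R: Z = R = 467 Ω
  L: Z = jωL = j·606.3·0.002 = 0 + j1.213 Ω
Step 3 — Series combination: Z_total = R + L = 467 + j1.213 Ω = 467∠0.1° Ω.
Step 4 — Source phasor: V = 164∠-149.6° V = -141.5 - j82.99 V.
Step 5 — Ohm's law: I = V / Z_total = (-141.5 - j82.99) / (467 + j1.213) = -0.3034 - j0.1769 A.
Step 6 — Convert to polar: |I| = 0.3512 A, ∠I = -149.7°.

I = 0.3512∠-149.7° A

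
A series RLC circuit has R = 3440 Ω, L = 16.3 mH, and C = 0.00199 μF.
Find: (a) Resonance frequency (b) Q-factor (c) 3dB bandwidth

Step 1 — Resonance: ω₀ = 1/√(LC) = 1/√(0.0163·1.99e-09) = 1.756e+05 rad/s.
Step 2 — f₀ = ω₀/(2π) = 2.794e+04 Hz.
Step 3 — Series Q: Q = ω₀L/R = 1.756e+05·0.0163/3440 = 0.832.
Step 4 — Bandwidth: Δω = ω₀/Q = 2.11e+05 rad/s; BW = Δω/(2π) = 3.359e+04 Hz.

(a) f₀ = 2.794e+04 Hz  (b) Q = 0.832  (c) BW = 3.359e+04 Hz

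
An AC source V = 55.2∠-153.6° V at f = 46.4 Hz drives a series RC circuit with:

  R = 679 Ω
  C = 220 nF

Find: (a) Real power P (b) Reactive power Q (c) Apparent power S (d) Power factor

Step 1 — Angular frequency: ω = 2π·f = 2π·46.4 = 291.5 rad/s.
Step 2 — Component impedances:
  R: Z = R = 679 Ω
  C: Z = 1/(jωC) = -j/(ω·C) = 0 - j1.559e+04 Ω
Step 3 — Series combination: Z_total = R + C = 679 - j1.559e+04 Ω = 1.561e+04∠-87.5° Ω.
Step 4 — Source phasor: V = 55.2∠-153.6° V = -49.44 - j24.54 V.
Step 5 — Current: I = V / Z = 0.001433 - j0.003234 A = 0.003537∠-66.1° A.
Step 6 — Complex power: S = V·I* = 0.008495 - j0.1951 VA.
Step 7 — Real power: P = Re(S) = 0.008495 W.
Step 8 — Reactive power: Q = Im(S) = -0.1951 VAR.
Step 9 — Apparent power: |S| = 0.1952 VA.
Step 10 — Power factor: PF = P/|S| = 0.04351 (leading).

(a) P = 0.008495 W  (b) Q = -0.1951 VAR  (c) S = 0.1952 VA  (d) PF = 0.04351 (leading)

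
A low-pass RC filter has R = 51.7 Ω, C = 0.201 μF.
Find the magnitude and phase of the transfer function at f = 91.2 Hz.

Step 1 — Angular frequency: ω = 2π·91.2 = 573 rad/s.
Step 2 — Transfer function: H(jω) = 1/(1 + jωRC).
Step 3 — Denominator: 1 + jωRC = 1 + j·573·51.7·2.01e-07 = 1 + j0.005955.
Step 4 — H = 1 - j0.005955.
Step 5 — Magnitude: |H| = 1 (-0.0 dB); phase: φ = -0.3°.

|H| = 1 (-0.0 dB), φ = -0.3°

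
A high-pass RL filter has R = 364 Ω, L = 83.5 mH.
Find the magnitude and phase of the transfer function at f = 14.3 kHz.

Step 1 — Angular frequency: ω = 2π·1.43e+04 = 8.985e+04 rad/s.
Step 2 — Transfer function: H(jω) = jωL/(R + jωL).
Step 3 — Numerator jωL = j·7502; denominator R + jωL = 364 + j7502.
Step 4 — H = 0.9977 + j0.0484.
Step 5 — Magnitude: |H| = 0.9988 (-0.0 dB); phase: φ = 2.8°.

|H| = 0.9988 (-0.0 dB), φ = 2.8°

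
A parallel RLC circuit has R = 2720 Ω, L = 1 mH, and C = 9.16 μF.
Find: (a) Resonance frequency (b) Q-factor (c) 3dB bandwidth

Step 1 — Resonance: ω₀ = 1/√(LC) = 1/√(0.001·9.16e-06) = 1.045e+04 rad/s.
Step 2 — f₀ = ω₀/(2π) = 1663 Hz.
Step 3 — Parallel Q: Q = R/(ω₀L) = 2720/(1.045e+04·0.001) = 260.3.
Step 4 — Bandwidth: Δω = ω₀/Q = 40.14 rad/s; BW = Δω/(2π) = 6.388 Hz.

(a) f₀ = 1663 Hz  (b) Q = 260.3  (c) BW = 6.388 Hz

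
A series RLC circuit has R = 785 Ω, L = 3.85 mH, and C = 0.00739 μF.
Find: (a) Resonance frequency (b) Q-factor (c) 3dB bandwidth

Step 1 — Resonance: ω₀ = 1/√(LC) = 1/√(0.00385·7.39e-09) = 1.875e+05 rad/s.
Step 2 — f₀ = ω₀/(2π) = 2.984e+04 Hz.
Step 3 — Series Q: Q = ω₀L/R = 1.875e+05·0.00385/785 = 0.9195.
Step 4 — Bandwidth: Δω = ω₀/Q = 2.039e+05 rad/s; BW = Δω/(2π) = 3.245e+04 Hz.

(a) f₀ = 2.984e+04 Hz  (b) Q = 0.9195  (c) BW = 3.245e+04 Hz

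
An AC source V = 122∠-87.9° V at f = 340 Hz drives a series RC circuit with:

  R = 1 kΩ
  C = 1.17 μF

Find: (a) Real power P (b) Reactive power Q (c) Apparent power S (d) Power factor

Step 1 — Angular frequency: ω = 2π·f = 2π·340 = 2136 rad/s.
Step 2 — Component impedances:
  R: Z = R = 1000 Ω
  C: Z = 1/(jωC) = -j/(ω·C) = 0 - j400.1 Ω
Step 3 — Series combination: Z_total = R + C = 1000 - j400.1 Ω = 1077∠-21.8° Ω.
Step 4 — Source phasor: V = 122∠-87.9° V = 4.471 - j121.9 V.
Step 5 — Current: I = V / Z = 0.0459 - j0.1036 A = 0.1133∠-66.1° A.
Step 6 — Complex power: S = V·I* = 12.83 - j5.133 VA.
Step 7 — Real power: P = Re(S) = 12.83 W.
Step 8 — Reactive power: Q = Im(S) = -5.133 VAR.
Step 9 — Apparent power: |S| = 13.82 VA.
Step 10 — Power factor: PF = P/|S| = 0.9284 (leading).

(a) P = 12.83 W  (b) Q = -5.133 VAR  (c) S = 13.82 VA  (d) PF = 0.9284 (leading)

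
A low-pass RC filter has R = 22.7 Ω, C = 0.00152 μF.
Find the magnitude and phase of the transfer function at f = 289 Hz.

Step 1 — Angular frequency: ω = 2π·289 = 1816 rad/s.
Step 2 — Transfer function: H(jω) = 1/(1 + jωRC).
Step 3 — Denominator: 1 + jωRC = 1 + j·1816·22.7·1.52e-09 = 1 + j6.265e-05.
Step 4 — H = 1 - j6.265e-05.
Step 5 — Magnitude: |H| = 1 (-0.0 dB); phase: φ = -0.0°.

|H| = 1 (-0.0 dB), φ = -0.0°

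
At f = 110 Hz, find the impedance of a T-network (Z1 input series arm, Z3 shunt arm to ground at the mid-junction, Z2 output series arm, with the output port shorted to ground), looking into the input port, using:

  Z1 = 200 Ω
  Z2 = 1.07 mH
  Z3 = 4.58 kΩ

Step 1 — Angular frequency: ω = 2π·f = 2π·110 = 691.2 rad/s.
Step 2 — Component impedances:
  Z1: Z = R = 200 Ω
  Z2: Z = jωL = j·691.2·0.00107 = 0 + j0.7395 Ω
  Z3: Z = R = 4580 Ω
Step 3 — With the output port shorted to ground, the output series arm Z2 runs from the junction to ground; the shunt arm Z3 also runs from the junction to ground. They appear in parallel: Z3 || Z2 = 0.0001194 + j0.7395 Ω.
Step 4 — Series with input arm Z1: Z_in = Z1 + (Z3 || Z2) = 200 + j0.7395 Ω = 200∠0.2° Ω.

Z = 200 + j0.7395 Ω = 200∠0.2° Ω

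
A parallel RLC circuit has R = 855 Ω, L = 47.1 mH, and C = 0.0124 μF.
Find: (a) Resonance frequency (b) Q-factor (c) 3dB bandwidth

Step 1 — Resonance: ω₀ = 1/√(LC) = 1/√(0.0471·1.24e-08) = 4.138e+04 rad/s.
Step 2 — f₀ = ω₀/(2π) = 6586 Hz.
Step 3 — Parallel Q: Q = R/(ω₀L) = 855/(4.138e+04·0.0471) = 0.4387.
Step 4 — Bandwidth: Δω = ω₀/Q = 9.432e+04 rad/s; BW = Δω/(2π) = 1.501e+04 Hz.

(a) f₀ = 6586 Hz  (b) Q = 0.4387  (c) BW = 1.501e+04 Hz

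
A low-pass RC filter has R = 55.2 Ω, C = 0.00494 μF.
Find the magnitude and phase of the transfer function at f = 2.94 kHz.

Step 1 — Angular frequency: ω = 2π·2940 = 1.847e+04 rad/s.
Step 2 — Transfer function: H(jω) = 1/(1 + jωRC).
Step 3 — Denominator: 1 + jωRC = 1 + j·1.847e+04·55.2·4.94e-09 = 1 + j0.005037.
Step 4 — H = 1 - j0.005037.
Step 5 — Magnitude: |H| = 1 (-0.0 dB); phase: φ = -0.3°.

|H| = 1 (-0.0 dB), φ = -0.3°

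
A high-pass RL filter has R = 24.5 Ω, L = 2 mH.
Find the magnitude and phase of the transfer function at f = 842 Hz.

Step 1 — Angular frequency: ω = 2π·842 = 5290 rad/s.
Step 2 — Transfer function: H(jω) = jωL/(R + jωL).
Step 3 — Numerator jωL = j·10.58; denominator R + jωL = 24.5 + j10.58.
Step 4 — H = 0.1572 + j0.364.
Step 5 — Magnitude: |H| = 0.3965 (-8.0 dB); phase: φ = 66.6°.

|H| = 0.3965 (-8.0 dB), φ = 66.6°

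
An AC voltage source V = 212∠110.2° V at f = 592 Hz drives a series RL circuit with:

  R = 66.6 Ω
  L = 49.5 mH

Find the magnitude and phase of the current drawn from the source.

Step 1 — Angular frequency: ω = 2π·f = 2π·592 = 3720 rad/s.
Step 2 — Component impedances:
  R: Z = R = 66.6 Ω
  L: Z = jωL = j·3720·0.0495 = 0 + j184.1 Ω
Step 3 — Series combination: Z_total = R + L = 66.6 + j184.1 Ω = 195.8∠70.1° Ω.
Step 4 — Source phasor: V = 212∠110.2° V = -73.2 + j199 V.
Step 5 — Ohm's law: I = V / Z_total = (-73.2 + j199) / (66.6 + j184.1) = 0.8284 + j0.6972 A.
Step 6 — Convert to polar: |I| = 1.083 A, ∠I = 40.1°.

I = 1.083∠40.1° A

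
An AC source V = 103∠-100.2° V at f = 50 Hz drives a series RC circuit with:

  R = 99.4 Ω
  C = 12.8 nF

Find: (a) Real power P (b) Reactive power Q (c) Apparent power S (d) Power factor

Step 1 — Angular frequency: ω = 2π·f = 2π·50 = 314.2 rad/s.
Step 2 — Component impedances:
  R: Z = R = 99.4 Ω
  C: Z = 1/(jωC) = -j/(ω·C) = 0 - j2.487e+05 Ω
Step 3 — Series combination: Z_total = R + C = 99.4 - j2.487e+05 Ω = 2.487e+05∠-90.0° Ω.
Step 4 — Source phasor: V = 103∠-100.2° V = -18.24 - j101.4 V.
Step 5 — Current: I = V / Z = 0.0004076 - j7.351e-05 A = 0.0004142∠-10.2° A.
Step 6 — Complex power: S = V·I* = 1.705e-05 - j0.04266 VA.
Step 7 — Real power: P = Re(S) = 1.705e-05 W.
Step 8 — Reactive power: Q = Im(S) = -0.04266 VAR.
Step 9 — Apparent power: |S| = 0.04266 VA.
Step 10 — Power factor: PF = P/|S| = 0.0003997 (leading).

(a) P = 1.705e-05 W  (b) Q = -0.04266 VAR  (c) S = 0.04266 VA  (d) PF = 0.0003997 (leading)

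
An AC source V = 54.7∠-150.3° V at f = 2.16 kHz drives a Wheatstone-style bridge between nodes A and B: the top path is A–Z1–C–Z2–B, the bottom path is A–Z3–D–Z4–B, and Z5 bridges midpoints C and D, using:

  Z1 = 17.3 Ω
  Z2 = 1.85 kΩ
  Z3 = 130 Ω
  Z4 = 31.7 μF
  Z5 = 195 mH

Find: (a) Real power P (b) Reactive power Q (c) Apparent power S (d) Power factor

Step 1 — Angular frequency: ω = 2π·f = 2π·2160 = 1.357e+04 rad/s.
Step 2 — Component impedances:
  Z1: Z = R = 17.3 Ω
  Z2: Z = R = 1850 Ω
  Z3: Z = R = 130 Ω
  Z4: Z = 1/(jωC) = -j/(ω·C) = 0 - j2.324 Ω
  Z5: Z = jωL = j·1.357e+04·0.195 = 0 + j2646 Ω
Step 3 — Bridge requires nodal analysis (the Z5 bridge couples midpoints C and D, so the two paths cannot be reduced to a simple series/parallel combination). Setting node B to ground and injecting 1 A at node A, the 3-node admittance system at A, C, D solves to V_A = Z_AB = 121.2 + j3.432 Ω = 121.3∠1.6° Ω.
Step 4 — Source phasor: V = 54.7∠-150.3° V = -47.51 - j27.1 V.
Step 5 — Current: I = V / Z = -0.3979 - j0.2123 A = 0.451∠-151.9° A.
Step 6 — Complex power: S = V·I* = 24.66 + j0.6979 VA.
Step 7 — Real power: P = Re(S) = 24.66 W.
Step 8 — Reactive power: Q = Im(S) = 0.6979 VAR.
Step 9 — Apparent power: |S| = 24.67 VA.
Step 10 — Power factor: PF = P/|S| = 0.9996 (lagging).

(a) P = 24.66 W  (b) Q = 0.6979 VAR  (c) S = 24.67 VA  (d) PF = 0.9996 (lagging)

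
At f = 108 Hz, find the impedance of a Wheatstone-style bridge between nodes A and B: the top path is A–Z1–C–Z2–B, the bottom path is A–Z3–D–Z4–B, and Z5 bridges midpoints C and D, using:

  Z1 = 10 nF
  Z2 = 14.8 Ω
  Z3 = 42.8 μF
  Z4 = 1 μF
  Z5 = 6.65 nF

Step 1 — Angular frequency: ω = 2π·f = 2π·108 = 678.6 rad/s.
Step 2 — Component impedances:
  Z1: Z = 1/(jωC) = -j/(ω·C) = 0 - j1.474e+05 Ω
  Z2: Z = R = 14.8 Ω
  Z3: Z = 1/(jωC) = -j/(ω·C) = 0 - j34.43 Ω
  Z4: Z = 1/(jωC) = -j/(ω·C) = 0 - j1474 Ω
  Z5: Z = 1/(jωC) = -j/(ω·C) = 0 - j2.216e+05 Ω
Step 3 — Bridge requires nodal analysis (the Z5 bridge couples midpoints C and D, so the two paths cannot be reduced to a simple series/parallel combination). Setting node B to ground and injecting 1 A at node A, the 3-node admittance system at A, C, D solves to V_A = Z_AB = 0.004081 - j1483 Ω = 1483∠-90.0° Ω.

Z = 0.004081 - j1483 Ω = 1483∠-90.0° Ω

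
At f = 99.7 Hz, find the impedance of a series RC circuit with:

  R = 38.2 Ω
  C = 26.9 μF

Step 1 — Angular frequency: ω = 2π·f = 2π·99.7 = 626.4 rad/s.
Step 2 — Component impedances:
  R: Z = R = 38.2 Ω
  C: Z = 1/(jωC) = -j/(ω·C) = 0 - j59.34 Ω
Step 3 — Series combination: Z_total = R + C = 38.2 - j59.34 Ω = 70.58∠-57.2° Ω.

Z = 38.2 - j59.34 Ω = 70.58∠-57.2° Ω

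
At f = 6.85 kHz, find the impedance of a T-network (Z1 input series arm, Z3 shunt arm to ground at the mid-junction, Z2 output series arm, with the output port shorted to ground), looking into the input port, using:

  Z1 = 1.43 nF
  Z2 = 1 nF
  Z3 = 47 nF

Step 1 — Angular frequency: ω = 2π·f = 2π·6850 = 4.304e+04 rad/s.
Step 2 — Component impedances:
  Z1: Z = 1/(jωC) = -j/(ω·C) = 0 - j1.625e+04 Ω
  Z2: Z = 1/(jωC) = -j/(ω·C) = 0 - j2.323e+04 Ω
  Z3: Z = 1/(jωC) = -j/(ω·C) = 0 - j494.3 Ω
Step 3 — With the output port shorted to ground, the output series arm Z2 runs from the junction to ground; the shunt arm Z3 also runs from the junction to ground. They appear in parallel: Z3 || Z2 = 0 - j484 Ω.
Step 4 — Series with input arm Z1: Z_in = Z1 + (Z3 || Z2) = 0 - j1.673e+04 Ω = 1.673e+04∠-90.0° Ω.

Z = 0 - j1.673e+04 Ω = 1.673e+04∠-90.0° Ω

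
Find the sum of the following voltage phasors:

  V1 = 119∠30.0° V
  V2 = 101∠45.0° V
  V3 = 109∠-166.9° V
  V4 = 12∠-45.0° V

Step 1 — Convert each phasor to rectangular form:
  V1 = 119·(cos(30.0°) + j·sin(30.0°)) = 103.1 + j59.5 V
  V2 = 101·(cos(45.0°) + j·sin(45.0°)) = 71.42 + j71.42 V
  V3 = 109·(cos(-166.9°) + j·sin(-166.9°)) = -106.2 - j24.7 V
  V4 = 12·(cos(-45.0°) + j·sin(-45.0°)) = 8.485 - j8.485 V
Step 2 — Sum components: V_total = 76.8 + j97.73 V.
Step 3 — Convert to polar: |V_total| = 124.3 V, ∠V_total = 51.8°.

V_total = 124.3∠51.8° V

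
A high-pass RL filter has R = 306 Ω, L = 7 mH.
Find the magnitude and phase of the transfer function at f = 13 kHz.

Step 1 — Angular frequency: ω = 2π·1.3e+04 = 8.168e+04 rad/s.
Step 2 — Transfer function: H(jω) = jωL/(R + jωL).
Step 3 — Numerator jωL = j·571.8; denominator R + jωL = 306 + j571.8.
Step 4 — H = 0.7774 + j0.416.
Step 5 — Magnitude: |H| = 0.8817 (-1.1 dB); phase: φ = 28.2°.

|H| = 0.8817 (-1.1 dB), φ = 28.2°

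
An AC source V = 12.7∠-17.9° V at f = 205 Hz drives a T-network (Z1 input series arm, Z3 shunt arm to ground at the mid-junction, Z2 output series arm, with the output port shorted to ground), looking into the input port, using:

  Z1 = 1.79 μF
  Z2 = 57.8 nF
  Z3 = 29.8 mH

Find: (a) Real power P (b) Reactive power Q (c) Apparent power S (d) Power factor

Step 1 — Angular frequency: ω = 2π·f = 2π·205 = 1288 rad/s.
Step 2 — Component impedances:
  Z1: Z = 1/(jωC) = -j/(ω·C) = 0 - j433.7 Ω
  Z2: Z = 1/(jωC) = -j/(ω·C) = 0 - j1.343e+04 Ω
  Z3: Z = jωL = j·1288·0.0298 = 0 + j38.38 Ω
Step 3 — With the output port shorted to ground, the output series arm Z2 runs from the junction to ground; the shunt arm Z3 also runs from the junction to ground. They appear in parallel: Z3 || Z2 = 0 + j38.49 Ω.
Step 4 — Series with input arm Z1: Z_in = Z1 + (Z3 || Z2) = 0 - j395.2 Ω = 395.2∠-90.0° Ω.
Step 5 — Source phasor: V = 12.7∠-17.9° V = 12.09 - j3.903 V.
Step 6 — Current: I = V / Z = 0.009876 + j0.03058 A = 0.03213∠72.1° A.
Step 7 — Complex power: S = V·I* = 0 - j0.4081 VA.
Step 8 — Real power: P = Re(S) = 0 W.
Step 9 — Reactive power: Q = Im(S) = -0.4081 VAR.
Step 10 — Apparent power: |S| = 0.4081 VA.
Step 11 — Power factor: PF = P/|S| = 0 (leading).

(a) P = 0 W  (b) Q = -0.4081 VAR  (c) S = 0.4081 VA  (d) PF = 0 (leading)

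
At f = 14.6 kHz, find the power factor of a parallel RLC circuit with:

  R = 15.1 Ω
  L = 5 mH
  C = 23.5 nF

Step 1 — Angular frequency: ω = 2π·f = 2π·1.46e+04 = 9.173e+04 rad/s.
Step 2 — Component impedances:
  R: Z = R = 15.1 Ω
  L: Z = jωL = j·9.173e+04·0.005 = 0 + j458.7 Ω
  C: Z = 1/(jωC) = -j/(ω·C) = 0 - j463.9 Ω
Step 3 — Parallel combination: 1/Z_total = 1/R + 1/L + 1/C; Z_total = 15.1 + j0.005573 Ω = 15.1∠0.0° Ω.
Step 4 — Power factor: PF = cos(φ) = Re(Z)/|Z| = 15.1/15.1 = 1.
Step 5 — Type: Im(Z) = 0.005573 ⇒ lagging (phase φ = 0.0°).

PF = 1 (lagging, φ = 0.0°)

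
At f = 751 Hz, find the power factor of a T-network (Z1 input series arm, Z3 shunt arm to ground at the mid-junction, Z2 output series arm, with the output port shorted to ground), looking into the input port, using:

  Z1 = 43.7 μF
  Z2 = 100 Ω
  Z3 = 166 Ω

Step 1 — Angular frequency: ω = 2π·f = 2π·751 = 4719 rad/s.
Step 2 — Component impedances:
  Z1: Z = 1/(jωC) = -j/(ω·C) = 0 - j4.85 Ω
  Z2: Z = R = 100 Ω
  Z3: Z = R = 166 Ω
Step 3 — With the output port shorted to ground, the output series arm Z2 runs from the junction to ground; the shunt arm Z3 also runs from the junction to ground. They appear in parallel: Z3 || Z2 = 62.41 Ω.
Step 4 — Series with input arm Z1: Z_in = Z1 + (Z3 || Z2) = 62.41 - j4.85 Ω = 62.59∠-4.4° Ω.
Step 5 — Power factor: PF = cos(φ) = Re(Z)/|Z| = 62.406/62.594 = 0.997.
Step 6 — Type: Im(Z) = -4.85 ⇒ leading (phase φ = -4.4°).

PF = 0.997 (leading, φ = -4.4°)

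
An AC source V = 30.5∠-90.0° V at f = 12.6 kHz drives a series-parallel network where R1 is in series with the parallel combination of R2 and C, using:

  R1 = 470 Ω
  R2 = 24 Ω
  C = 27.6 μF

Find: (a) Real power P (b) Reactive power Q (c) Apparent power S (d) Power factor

Step 1 — Angular frequency: ω = 2π·f = 2π·1.26e+04 = 7.917e+04 rad/s.
Step 2 — Component impedances:
  R1: Z = R = 470 Ω
  R2: Z = R = 24 Ω
  C: Z = 1/(jωC) = -j/(ω·C) = 0 - j0.4577 Ω
Step 3 — Parallel branch: R2 || C = 1/(1/R2 + 1/C) = 0.008724 - j0.4575 Ω.
Step 4 — Series with R1: Z_total = R1 + (R2 || C) = 470 - j0.4575 Ω = 470∠-0.1° Ω.
Step 5 — Source phasor: V = 30.5∠-90.0° V = 0 - j30.5 V.
Step 6 — Current: I = V / Z = 6.316e-05 - j0.06489 A = 0.06489∠-89.9° A.
Step 7 — Complex power: S = V·I* = 1.979 - j0.001927 VA.
Step 8 — Real power: P = Re(S) = 1.979 W.
Step 9 — Reactive power: Q = Im(S) = -0.001927 VAR.
Step 10 — Apparent power: |S| = 1.979 VA.
Step 11 — Power factor: PF = P/|S| = 1 (leading).

(a) P = 1.979 W  (b) Q = -0.001927 VAR  (c) S = 1.979 VA  (d) PF = 1 (leading)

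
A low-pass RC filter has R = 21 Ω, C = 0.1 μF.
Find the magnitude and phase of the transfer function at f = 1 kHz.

Step 1 — Angular frequency: ω = 2π·1000 = 6283 rad/s.
Step 2 — Transfer function: H(jω) = 1/(1 + jωRC).
Step 3 — Denominator: 1 + jωRC = 1 + j·6283·21·1e-07 = 1 + j0.01319.
Step 4 — H = 0.9998 - j0.01319.
Step 5 — Magnitude: |H| = 0.9999 (-0.0 dB); phase: φ = -0.8°.

|H| = 0.9999 (-0.0 dB), φ = -0.8°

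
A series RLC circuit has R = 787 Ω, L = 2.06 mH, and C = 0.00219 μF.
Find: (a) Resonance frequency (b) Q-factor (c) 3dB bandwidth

Step 1 — Resonance: ω₀ = 1/√(LC) = 1/√(0.00206·2.19e-09) = 4.708e+05 rad/s.
Step 2 — f₀ = ω₀/(2π) = 7.493e+04 Hz.
Step 3 — Series Q: Q = ω₀L/R = 4.708e+05·0.00206/787 = 1.232.
Step 4 — Bandwidth: Δω = ω₀/Q = 3.82e+05 rad/s; BW = Δω/(2π) = 6.08e+04 Hz.

(a) f₀ = 7.493e+04 Hz  (b) Q = 1.232  (c) BW = 6.08e+04 Hz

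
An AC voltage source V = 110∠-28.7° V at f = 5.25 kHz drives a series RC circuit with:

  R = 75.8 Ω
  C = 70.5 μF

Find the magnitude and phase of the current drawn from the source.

Step 1 — Angular frequency: ω = 2π·f = 2π·5250 = 3.299e+04 rad/s.
Step 2 — Component impedances:
  R: Z = R = 75.8 Ω
  C: Z = 1/(jωC) = -j/(ω·C) = 0 - j0.43 Ω
Step 3 — Series combination: Z_total = R + C = 75.8 - j0.43 Ω = 75.8∠-0.3° Ω.
Step 4 — Source phasor: V = 110∠-28.7° V = 96.49 - j52.82 V.
Step 5 — Ohm's law: I = V / Z_total = (96.49 - j52.82) / (75.8 - j0.43) = 1.277 - j0.6897 A.
Step 6 — Convert to polar: |I| = 1.451 A, ∠I = -28.4°.

I = 1.451∠-28.4° A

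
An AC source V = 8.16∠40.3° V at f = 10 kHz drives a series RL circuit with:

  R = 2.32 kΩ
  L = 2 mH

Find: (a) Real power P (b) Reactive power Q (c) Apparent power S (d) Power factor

Step 1 — Angular frequency: ω = 2π·f = 2π·1e+04 = 6.283e+04 rad/s.
Step 2 — Component impedances:
  R: Z = R = 2320 Ω
  L: Z = jωL = j·6.283e+04·0.002 = 0 + j125.7 Ω
Step 3 — Series combination: Z_total = R + L = 2320 + j125.7 Ω = 2323∠3.1° Ω.
Step 4 — Source phasor: V = 8.16∠40.3° V = 6.223 + j5.278 V.
Step 5 — Current: I = V / Z = 0.002798 + j0.002123 A = 0.003512∠37.2° A.
Step 6 — Complex power: S = V·I* = 0.02862 + j0.00155 VA.
Step 7 — Real power: P = Re(S) = 0.02862 W.
Step 8 — Reactive power: Q = Im(S) = 0.00155 VAR.
Step 9 — Apparent power: |S| = 0.02866 VA.
Step 10 — Power factor: PF = P/|S| = 0.9985 (lagging).

(a) P = 0.02862 W  (b) Q = 0.00155 VAR  (c) S = 0.02866 VA  (d) PF = 0.9985 (lagging)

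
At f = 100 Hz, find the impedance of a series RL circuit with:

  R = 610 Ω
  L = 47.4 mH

Step 1 — Angular frequency: ω = 2π·f = 2π·100 = 628.3 rad/s.
Step 2 — Component impedances:
  R: Z = R = 610 Ω
  L: Z = jωL = j·628.3·0.0474 = 0 + j29.78 Ω
Step 3 — Series combination: Z_total = R + L = 610 + j29.78 Ω = 610.7∠2.8° Ω.

Z = 610 + j29.78 Ω = 610.7∠2.8° Ω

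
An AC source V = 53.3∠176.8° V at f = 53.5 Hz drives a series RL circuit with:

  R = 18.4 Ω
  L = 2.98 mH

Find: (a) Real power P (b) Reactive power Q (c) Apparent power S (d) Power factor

Step 1 — Angular frequency: ω = 2π·f = 2π·53.5 = 336.2 rad/s.
Step 2 — Component impedances:
  R: Z = R = 18.4 Ω
  L: Z = jωL = j·336.2·0.00298 = 0 + j1.002 Ω
Step 3 — Series combination: Z_total = R + L = 18.4 + j1.002 Ω = 18.43∠3.1° Ω.
Step 4 — Source phasor: V = 53.3∠176.8° V = -53.22 + j2.975 V.
Step 5 — Current: I = V / Z = -2.875 + j0.3182 A = 2.892∠173.7° A.
Step 6 — Complex power: S = V·I* = 153.9 + j8.381 VA.
Step 7 — Real power: P = Re(S) = 153.9 W.
Step 8 — Reactive power: Q = Im(S) = 8.381 VAR.
Step 9 — Apparent power: |S| = 154.2 VA.
Step 10 — Power factor: PF = P/|S| = 0.9985 (lagging).

(a) P = 153.9 W  (b) Q = 8.381 VAR  (c) S = 154.2 VA  (d) PF = 0.9985 (lagging)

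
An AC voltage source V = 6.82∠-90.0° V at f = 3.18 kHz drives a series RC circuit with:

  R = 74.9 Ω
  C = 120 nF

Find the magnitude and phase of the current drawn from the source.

Step 1 — Angular frequency: ω = 2π·f = 2π·3180 = 1.998e+04 rad/s.
Step 2 — Component impedances:
  R: Z = R = 74.9 Ω
  C: Z = 1/(jωC) = -j/(ω·C) = 0 - j417.1 Ω
Step 3 — Series combination: Z_total = R + C = 74.9 - j417.1 Ω = 423.7∠-79.8° Ω.
Step 4 — Source phasor: V = 6.82∠-90.0° V = 0 - j6.82 V.
Step 5 — Ohm's law: I = V / Z_total = (0 - j6.82) / (74.9 - j417.1) = 0.01584 - j0.002845 A.
Step 6 — Convert to polar: |I| = 0.01609 A, ∠I = -10.2°.

I = 0.01609∠-10.2° A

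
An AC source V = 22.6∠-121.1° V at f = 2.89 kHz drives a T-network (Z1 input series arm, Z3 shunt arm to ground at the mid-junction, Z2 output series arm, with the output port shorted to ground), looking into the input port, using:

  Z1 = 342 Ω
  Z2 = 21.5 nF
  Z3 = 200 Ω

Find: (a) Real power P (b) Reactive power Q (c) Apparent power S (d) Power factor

Step 1 — Angular frequency: ω = 2π·f = 2π·2890 = 1.816e+04 rad/s.
Step 2 — Component impedances:
  Z1: Z = R = 342 Ω
  Z2: Z = 1/(jωC) = -j/(ω·C) = 0 - j2561 Ω
  Z3: Z = R = 200 Ω
Step 3 — With the output port shorted to ground, the output series arm Z2 runs from the junction to ground; the shunt arm Z3 also runs from the junction to ground. They appear in parallel: Z3 || Z2 = 198.8 - j15.52 Ω.
Step 4 — Series with input arm Z1: Z_in = Z1 + (Z3 || Z2) = 540.8 - j15.52 Ω = 541∠-1.6° Ω.
Step 5 — Source phasor: V = 22.6∠-121.1° V = -11.67 - j19.35 V.
Step 6 — Current: I = V / Z = -0.02054 - j0.03637 A = 0.04177∠-119.5° A.
Step 7 — Complex power: S = V·I* = 0.9437 - j0.02709 VA.
Step 8 — Real power: P = Re(S) = 0.9437 W.
Step 9 — Reactive power: Q = Im(S) = -0.02709 VAR.
Step 10 — Apparent power: |S| = 0.9441 VA.
Step 11 — Power factor: PF = P/|S| = 0.9996 (leading).

(a) P = 0.9437 W  (b) Q = -0.02709 VAR  (c) S = 0.9441 VA  (d) PF = 0.9996 (leading)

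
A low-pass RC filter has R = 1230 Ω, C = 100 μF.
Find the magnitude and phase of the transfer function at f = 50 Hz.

Step 1 — Angular frequency: ω = 2π·50 = 314.2 rad/s.
Step 2 — Transfer function: H(jω) = 1/(1 + jωRC).
Step 3 — Denominator: 1 + jωRC = 1 + j·314.2·1230·0.0001 = 1 + j38.64.
Step 4 — H = 0.0006693 - j0.02586.
Step 5 — Magnitude: |H| = 0.02587 (-31.7 dB); phase: φ = -88.5°.

|H| = 0.02587 (-31.7 dB), φ = -88.5°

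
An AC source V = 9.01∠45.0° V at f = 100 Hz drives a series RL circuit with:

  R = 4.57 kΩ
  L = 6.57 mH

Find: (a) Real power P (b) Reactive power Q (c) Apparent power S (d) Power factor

Step 1 — Angular frequency: ω = 2π·f = 2π·100 = 628.3 rad/s.
Step 2 — Component impedances:
  R: Z = R = 4570 Ω
  L: Z = jωL = j·628.3·0.00657 = 0 + j4.128 Ω
Step 3 — Series combination: Z_total = R + L = 4570 + j4.128 Ω = 4570∠0.1° Ω.
Step 4 — Source phasor: V = 9.01∠45.0° V = 6.371 + j6.371 V.
Step 5 — Current: I = V / Z = 0.001395 + j0.001393 A = 0.001972∠44.9° A.
Step 6 — Complex power: S = V·I* = 0.01776 + j1.605e-05 VA.
Step 7 — Real power: P = Re(S) = 0.01776 W.
Step 8 — Reactive power: Q = Im(S) = 1.605e-05 VAR.
Step 9 — Apparent power: |S| = 0.01776 VA.
Step 10 — Power factor: PF = P/|S| = 1 (lagging).

(a) P = 0.01776 W  (b) Q = 1.605e-05 VAR  (c) S = 0.01776 VA  (d) PF = 1 (lagging)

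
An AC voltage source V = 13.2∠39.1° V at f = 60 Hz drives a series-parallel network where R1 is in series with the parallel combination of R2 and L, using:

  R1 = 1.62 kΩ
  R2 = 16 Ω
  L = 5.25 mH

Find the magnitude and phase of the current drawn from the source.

Step 1 — Angular frequency: ω = 2π·f = 2π·60 = 377 rad/s.
Step 2 — Component impedances:
  R1: Z = R = 1620 Ω
  R2: Z = R = 16 Ω
  L: Z = jωL = j·377·0.00525 = 0 + j1.979 Ω
Step 3 — Parallel branch: R2 || L = 1/(1/R2 + 1/L) = 0.2411 + j1.949 Ω.
Step 4 — Series with R1: Z_total = R1 + (R2 || L) = 1620 + j1.949 Ω = 1620∠0.1° Ω.
Step 5 — Source phasor: V = 13.2∠39.1° V = 10.24 + j8.325 V.
Step 6 — Ohm's law: I = V / Z_total = (10.24 + j8.325) / (1620 + j1.949) = 0.006329 + j0.00513 A.
Step 7 — Convert to polar: |I| = 0.008147 A, ∠I = 39.0°.

I = 0.008147∠39.0° A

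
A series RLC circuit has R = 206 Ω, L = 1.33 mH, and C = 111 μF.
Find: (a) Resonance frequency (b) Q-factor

Step 1 — Resonance condition Im(Z)=0 gives ω₀ = 1/√(LC).
Step 2 — ω₀ = 1/√(0.00133·0.000111) = 2603 rad/s.
Step 3 — f₀ = ω₀/(2π) = 414.2 Hz.
Step 4 — Series Q: Q = ω₀L/R = 2603·0.00133/206 = 0.0168.

(a) f₀ = 414.2 Hz  (b) Q = 0.0168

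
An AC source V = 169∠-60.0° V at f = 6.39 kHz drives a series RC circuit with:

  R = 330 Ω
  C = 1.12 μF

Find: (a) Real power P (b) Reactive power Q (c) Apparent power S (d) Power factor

Step 1 — Angular frequency: ω = 2π·f = 2π·6390 = 4.015e+04 rad/s.
Step 2 — Component impedances:
  R: Z = R = 330 Ω
  C: Z = 1/(jωC) = -j/(ω·C) = 0 - j22.24 Ω
Step 3 — Series combination: Z_total = R + C = 330 - j22.24 Ω = 330.7∠-3.9° Ω.
Step 4 — Source phasor: V = 169∠-60.0° V = 84.5 - j146.4 V.
Step 5 — Current: I = V / Z = 0.2847 - j0.4243 A = 0.511∠-56.1° A.
Step 6 — Complex power: S = V·I* = 86.16 - j5.806 VA.
Step 7 — Real power: P = Re(S) = 86.16 W.
Step 8 — Reactive power: Q = Im(S) = -5.806 VAR.
Step 9 — Apparent power: |S| = 86.35 VA.
Step 10 — Power factor: PF = P/|S| = 0.9977 (leading).

(a) P = 86.16 W  (b) Q = -5.806 VAR  (c) S = 86.35 VA  (d) PF = 0.9977 (leading)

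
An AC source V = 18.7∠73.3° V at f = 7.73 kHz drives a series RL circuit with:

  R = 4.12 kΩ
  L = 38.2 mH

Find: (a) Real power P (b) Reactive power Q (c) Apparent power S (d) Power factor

Step 1 — Angular frequency: ω = 2π·f = 2π·7730 = 4.857e+04 rad/s.
Step 2 — Component impedances:
  R: Z = R = 4120 Ω
  L: Z = jωL = j·4.857e+04·0.0382 = 0 + j1855 Ω
Step 3 — Series combination: Z_total = R + L = 4120 + j1855 Ω = 4518∠24.2° Ω.
Step 4 — Source phasor: V = 18.7∠73.3° V = 5.374 + j17.91 V.
Step 5 — Current: I = V / Z = 0.002712 + j0.003126 A = 0.004139∠49.1° A.
Step 6 — Complex power: S = V·I* = 0.07057 + j0.03178 VA.
Step 7 — Real power: P = Re(S) = 0.07057 W.
Step 8 — Reactive power: Q = Im(S) = 0.03178 VAR.
Step 9 — Apparent power: |S| = 0.07739 VA.
Step 10 — Power factor: PF = P/|S| = 0.9118 (lagging).

(a) P = 0.07057 W  (b) Q = 0.03178 VAR  (c) S = 0.07739 VA  (d) PF = 0.9118 (lagging)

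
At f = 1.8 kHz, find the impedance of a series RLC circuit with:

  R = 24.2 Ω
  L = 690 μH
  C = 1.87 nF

Step 1 — Angular frequency: ω = 2π·f = 2π·1800 = 1.131e+04 rad/s.
Step 2 — Component impedances:
  R: Z = R = 24.2 Ω
  L: Z = jωL = j·1.131e+04·0.00069 = 0 + j7.804 Ω
  C: Z = 1/(jωC) = -j/(ω·C) = 0 - j4.728e+04 Ω
Step 3 — Series combination: Z_total = R + L + C = 24.2 - j4.728e+04 Ω = 4.728e+04∠-90.0° Ω.

Z = 24.2 - j4.728e+04 Ω = 4.728e+04∠-90.0° Ω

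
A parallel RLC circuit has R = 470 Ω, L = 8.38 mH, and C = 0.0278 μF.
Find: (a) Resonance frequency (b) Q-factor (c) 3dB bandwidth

Step 1 — Resonance: ω₀ = 1/√(LC) = 1/√(0.00838·2.78e-08) = 6.552e+04 rad/s.
Step 2 — f₀ = ω₀/(2π) = 1.043e+04 Hz.
Step 3 — Parallel Q: Q = R/(ω₀L) = 470/(6.552e+04·0.00838) = 0.856.
Step 4 — Bandwidth: Δω = ω₀/Q = 7.653e+04 rad/s; BW = Δω/(2π) = 1.218e+04 Hz.

(a) f₀ = 1.043e+04 Hz  (b) Q = 0.856  (c) BW = 1.218e+04 Hz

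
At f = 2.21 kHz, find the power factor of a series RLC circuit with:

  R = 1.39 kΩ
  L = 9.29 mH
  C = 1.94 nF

Step 1 — Angular frequency: ω = 2π·f = 2π·2210 = 1.389e+04 rad/s.
Step 2 — Component impedances:
  R: Z = R = 1390 Ω
  L: Z = jωL = j·1.389e+04·0.00929 = 0 + j129 Ω
  C: Z = 1/(jωC) = -j/(ω·C) = 0 - j3.712e+04 Ω
Step 3 — Series combination: Z_total = R + L + C = 1390 - j3.699e+04 Ω = 3.702e+04∠-87.8° Ω.
Step 4 — Power factor: PF = cos(φ) = Re(Z)/|Z| = 1390/3.702e+04 = 0.03755.
Step 5 — Type: Im(Z) = -3.699e+04 ⇒ leading (phase φ = -87.8°).

PF = 0.03755 (leading, φ = -87.8°)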